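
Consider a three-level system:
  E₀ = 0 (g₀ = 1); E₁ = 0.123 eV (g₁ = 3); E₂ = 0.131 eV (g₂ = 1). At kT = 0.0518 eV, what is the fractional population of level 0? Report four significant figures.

0.7359

Eᵢ/kT = 0, 2.37452, 2.52896.
Z = Σ gᵢe^(−Eᵢ/kT) = 1·e^(−0) + 3·e^(−2.37452) + 1·e^(−2.52896) = 1.00000 + 0.279177 + 0.0797419 = 1.35892.
P₀ = g₀ e^(−E₀/kT) / Z = 1.00000/1.35892 = 0.7359.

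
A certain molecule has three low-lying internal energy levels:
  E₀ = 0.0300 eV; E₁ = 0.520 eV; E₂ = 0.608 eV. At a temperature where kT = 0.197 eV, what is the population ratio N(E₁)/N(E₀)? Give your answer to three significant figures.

0.0831

n₁/n₀ = exp[−(E₁−E₀)/kT] = exp(−(0.4900 eV)/(0.197 eV)) = exp(-2.4873) = 0.0831.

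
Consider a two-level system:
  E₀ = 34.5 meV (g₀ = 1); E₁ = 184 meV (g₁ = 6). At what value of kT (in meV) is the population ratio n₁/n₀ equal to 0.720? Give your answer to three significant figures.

n₁/n₀ = (g₁/g₀) exp[−(E₁−E₀)/kT] = 0.720.
⇒ (E₁−E₀)/kT = ln((6/1)/0.720) = ln(8.3333) = 2.1203.
kT = 149.5 meV / 2.1203 = 70.5 meV.

70.5 meV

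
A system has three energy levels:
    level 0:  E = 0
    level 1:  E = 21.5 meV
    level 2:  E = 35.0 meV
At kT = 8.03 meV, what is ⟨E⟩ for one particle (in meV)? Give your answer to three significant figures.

Eᵢ/kT = 0, 2.6775, 4.3587.
Z = Σ e^(−Eᵢ/kT) = e^(−0) + e^(−2.6775) + e^(−4.3587) = 1.0000 + 0.068735 + 0.012795 = 1.0815.
⟨E⟩ = Σ Eᵢ e^(−Eᵢ/kT) / Z = (0·1.0000 + 21.5·0.068735 + 35.0·0.012795) / 1.0815 = 1.78 meV.

1.78 meV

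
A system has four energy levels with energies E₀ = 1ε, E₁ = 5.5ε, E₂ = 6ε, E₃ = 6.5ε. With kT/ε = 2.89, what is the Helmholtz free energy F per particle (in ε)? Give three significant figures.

Eᵢ/kT = 0.34602, 1.9031, 2.0761, 2.2491.
Z = Σ e^(−Eᵢ/kT) = e^(−0.34602) + e^(−1.9031) + e^(−2.0761) + e^(−2.2491) = 0.70750 + 0.14911 + 0.12542 + 0.10549 = 1.0875.
F = −kT ln Z = −2.89 × ln(1.0875) = −2.89 × 0.083881 = -0.242 ε.

-0.242 ε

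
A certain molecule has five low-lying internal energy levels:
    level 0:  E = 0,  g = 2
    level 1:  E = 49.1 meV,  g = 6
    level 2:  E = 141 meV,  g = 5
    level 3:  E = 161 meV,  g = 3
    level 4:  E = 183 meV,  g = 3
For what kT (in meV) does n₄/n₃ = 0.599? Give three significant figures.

42.9 meV

n₄/n₃ = (g₄/g₃) exp[−(E₄−E₃)/kT] = 0.599.
⇒ (E₄−E₃)/kT = ln((3/3)/0.599) = ln(1.6694) = 0.51246.
kT = 22 meV / 0.51246 = 42.9 meV.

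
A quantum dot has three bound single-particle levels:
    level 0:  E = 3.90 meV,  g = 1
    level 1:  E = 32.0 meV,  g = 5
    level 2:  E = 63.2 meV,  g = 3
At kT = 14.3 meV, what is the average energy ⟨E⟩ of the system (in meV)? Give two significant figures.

17 meV

Eᵢ/kT = 0.2727, 2.238, 4.420.
Z = Σ gᵢe^(−Eᵢ/kT) = 1·e^(−0.2727) + 5·e^(−2.238) + 3·e^(−4.420) = 0.7613 + 0.5334 + 0.03610 = 1.331.
⟨E⟩ = Σ Eᵢ gᵢe^(−Eᵢ/kT) / Z = (3.90·0.7613 + 32.0·0.5334 + 63.2·0.03610) / 1.331 = 17 meV.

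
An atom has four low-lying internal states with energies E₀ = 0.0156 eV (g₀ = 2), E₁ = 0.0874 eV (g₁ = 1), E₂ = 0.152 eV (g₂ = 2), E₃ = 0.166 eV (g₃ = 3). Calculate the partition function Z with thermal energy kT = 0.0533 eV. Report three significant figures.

Eᵢ/kT = 0.29268, 1.6398, 2.8518, 3.1144.
Z = Σ gᵢe^(−Eᵢ/kT) = 2·e^(−0.29268) + 1·e^(−1.6398) + 2·e^(−2.8518) + 3·e^(−3.1144) = 1.4925 + 0.19402 + 0.11548 + 0.13322 = 1.9352.

Z = 1.94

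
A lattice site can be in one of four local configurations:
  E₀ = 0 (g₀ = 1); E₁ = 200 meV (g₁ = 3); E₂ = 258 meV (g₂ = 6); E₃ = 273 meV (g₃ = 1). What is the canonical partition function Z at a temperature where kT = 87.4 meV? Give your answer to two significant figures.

Z = 1.7

Eᵢ/kT = 0, 2.288, 2.952, 3.124.
Z = Σ gᵢe^(−Eᵢ/kT) = 1·e^(−0) + 3·e^(−2.288) + 6·e^(−2.952) + 1·e^(−3.124) = 1.000 + 0.3044 + 0.3134 + 0.04398 = 1.662.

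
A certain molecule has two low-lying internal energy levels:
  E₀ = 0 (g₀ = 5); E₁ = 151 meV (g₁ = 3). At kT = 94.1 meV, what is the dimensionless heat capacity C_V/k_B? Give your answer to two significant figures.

0.25

Eᵢ/kT = 0, 1.605.
Z = Σ gᵢe^(−Eᵢ/kT) = 5·e^(−0) + 3·e^(−1.605) = 5.000 + 0.6027 = 5.603.
⟨E⟩ = 16.24 meV, ⟨E²⟩ = 2453 meV².
C_V/k_B = (⟨E²⟩ − ⟨E⟩²)/(kT)² = (2453 − 263.7)/8855 = 0.25.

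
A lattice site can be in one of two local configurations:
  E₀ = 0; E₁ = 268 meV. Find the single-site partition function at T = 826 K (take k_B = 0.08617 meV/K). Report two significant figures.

Z = 1.0

k_BT = 0.08617 × 826 K = 71.18 meV.
Eᵢ/kT = 0, 3.765.
Z = Σ e^(−Eᵢ/kT) = e^(−0) + e^(−3.765) = 1.000 + 0.02317 = 1.023.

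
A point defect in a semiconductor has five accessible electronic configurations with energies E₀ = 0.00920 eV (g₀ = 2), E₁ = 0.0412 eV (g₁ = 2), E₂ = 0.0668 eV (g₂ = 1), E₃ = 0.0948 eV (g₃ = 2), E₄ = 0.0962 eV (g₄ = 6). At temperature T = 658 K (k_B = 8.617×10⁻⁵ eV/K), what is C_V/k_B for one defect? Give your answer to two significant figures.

0.43

k_BT = 8.617×10⁻⁵ × 658 K = 0.05670 eV.
Eᵢ/kT = 0.1623, 0.7266, 1.178, 1.672, 1.697.
Z = Σ gᵢe^(−Eᵢ/kT) = 2·e^(−0.1623) + 2·e^(−0.7266) + 1·e^(−1.178) + 2·e^(−1.672) + 6·e^(−1.697) = 1.700 + 0.9671 + 0.3079 + 0.3757 + 1.099 = 4.450.
⟨E⟩ = 0.04885 eV, ⟨E²⟩ = 0.003754 eV².
C_V/k_B = (⟨E²⟩ − ⟨E⟩²)/(kT)² = (0.003754 − 0.002386)/0.003215 = 0.43.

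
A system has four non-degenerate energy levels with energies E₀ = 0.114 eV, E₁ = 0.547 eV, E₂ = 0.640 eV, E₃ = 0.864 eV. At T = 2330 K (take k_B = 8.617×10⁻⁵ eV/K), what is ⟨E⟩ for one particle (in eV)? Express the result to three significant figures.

k_BT = 8.617×10⁻⁵ × 2330 K = 0.20078 eV.
Eᵢ/kT = 0.56779, 2.7244, 3.1876, 4.3032.
Z = Σ e^(−Eᵢ/kT) = e^(−0.56779) + e^(−2.7244) + e^(−3.1876) + e^(−4.3032) = 0.56678 + 0.065586 + 0.041271 + 0.013525 = 0.68716.
⟨E⟩ = Σ Eᵢ e^(−Eᵢ/kT) / Z = (0.114·0.56678 + 0.547·0.065586 + 0.640·0.041271 + 0.864·0.013525) / 0.68716 = 0.202 eV.

0.202 eV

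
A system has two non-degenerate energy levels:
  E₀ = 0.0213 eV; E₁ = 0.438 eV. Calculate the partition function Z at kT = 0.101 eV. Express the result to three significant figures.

Z = 0.823

Eᵢ/kT = 0.21089, 4.3366.
Z = Σ e^(−Eᵢ/kT) = e^(−0.21089) + e^(−4.3366) = 0.80986 + 0.013081 = 0.82294.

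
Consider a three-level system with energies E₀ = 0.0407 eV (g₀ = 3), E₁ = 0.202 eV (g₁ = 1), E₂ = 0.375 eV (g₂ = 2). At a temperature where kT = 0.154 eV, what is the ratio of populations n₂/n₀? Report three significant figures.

n₂/n₀ = (g₂/g₀) exp[−(E₂−E₀)/kT] = (2/3) × exp(−(0.3343 eV)/(0.154 eV)) = (2/3) × exp(-2.1708) = 0.0761.

0.0761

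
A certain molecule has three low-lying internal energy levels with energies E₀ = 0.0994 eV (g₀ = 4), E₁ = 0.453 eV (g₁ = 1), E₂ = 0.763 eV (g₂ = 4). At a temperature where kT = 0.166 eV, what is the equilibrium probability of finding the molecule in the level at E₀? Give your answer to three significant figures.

Eᵢ/kT = 0.59880, 2.7289, 4.5964.
Z = Σ gᵢe^(−Eᵢ/kT) = 4·e^(−0.59880) + 1·e^(−2.7289) + 4·e^(−4.5964) = 2.1979 + 0.065291 + 0.040352 = 2.3035.
P₀ = g₀ e^(−E₀/kT) / Z = 2.1979/2.3035 = 0.954.

0.954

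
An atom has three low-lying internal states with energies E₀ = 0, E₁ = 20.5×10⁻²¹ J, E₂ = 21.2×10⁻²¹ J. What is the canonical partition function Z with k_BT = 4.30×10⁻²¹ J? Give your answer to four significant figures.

Eᵢ/kT = 0, 4.76744, 4.93023.
Z = Σ e^(−Eᵢ/kT) = e^(−0) + e^(−4.76744) + e^(−4.93023) = 1.00000 + 0.00850212 + 0.00722484 = 1.01573.

Z = 1.016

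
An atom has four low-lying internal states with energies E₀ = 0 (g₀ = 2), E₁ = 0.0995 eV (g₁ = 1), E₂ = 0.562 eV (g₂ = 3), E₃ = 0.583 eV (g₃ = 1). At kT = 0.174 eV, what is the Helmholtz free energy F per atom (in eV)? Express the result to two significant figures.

-0.17 eV

Eᵢ/kT = 0, 0.5718, 3.230, 3.351.
Z = Σ gᵢe^(−Eᵢ/kT) = 2·e^(−0) + 1·e^(−0.5718) + 3·e^(−3.230) + 1·e^(−3.351) = 2.000 + 0.5645 + 0.1187 + 0.03505 = 2.718.
F = −kT ln Z = −0.174 × ln(2.718) = −0.174 × 0.9999 = -0.17 eV.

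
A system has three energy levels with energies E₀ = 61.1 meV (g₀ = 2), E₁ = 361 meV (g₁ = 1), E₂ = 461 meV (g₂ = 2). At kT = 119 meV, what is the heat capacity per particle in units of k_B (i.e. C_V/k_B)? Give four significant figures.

0.5612

Eᵢ/kT = 0.513445, 3.03361, 3.87395.
Z = Σ gᵢe^(−Eᵢ/kT) = 2·e^(−0.513445) + 1·e^(−3.03361) + 2·e^(−3.87395) = 1.19686 + 0.0481415 + 0.0415523 = 1.28655.
⟨E⟩ = 85.2379 meV, ⟨E²⟩ = 15213.3 meV².
C_V/k_B = (⟨E²⟩ − ⟨E⟩²)/(kT)² = (15213.3 − 7265.50)/14161.0 = 0.5612.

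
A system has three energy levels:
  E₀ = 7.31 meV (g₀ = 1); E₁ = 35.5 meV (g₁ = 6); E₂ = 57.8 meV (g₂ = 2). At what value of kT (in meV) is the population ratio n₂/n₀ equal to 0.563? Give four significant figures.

39.83 meV

n₂/n₀ = (g₂/g₀) exp[−(E₂−E₀)/kT] = 0.563.
⇒ (E₂−E₀)/kT = ln((2/1)/0.563) = ln(3.55240) = 1.26762.
kT = 50.49 meV / 1.26762 = 39.83 meV.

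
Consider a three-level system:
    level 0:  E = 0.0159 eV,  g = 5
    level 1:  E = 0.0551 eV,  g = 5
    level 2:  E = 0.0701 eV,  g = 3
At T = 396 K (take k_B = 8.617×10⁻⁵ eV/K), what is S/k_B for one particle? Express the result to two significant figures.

2.4

k_BT = 8.617×10⁻⁵ × 396 K = 0.03412 eV.
Eᵢ/kT = 0.4660, 1.615, 2.055.
Z = Σ gᵢe^(−Eᵢ/kT) = 5·e^(−0.4660) + 5·e^(−1.615) + 3·e^(−2.055) = 3.138 + 0.9945 + 0.3843 = 4.517.
⟨E⟩ = Σ EᵢPᵢ = 0.02914 eV.
S/k_B = ln Z + ⟨E⟩/kT = ln(4.517) + 0.02914/0.03412 = 1.508 + 0.8540 = 2.4.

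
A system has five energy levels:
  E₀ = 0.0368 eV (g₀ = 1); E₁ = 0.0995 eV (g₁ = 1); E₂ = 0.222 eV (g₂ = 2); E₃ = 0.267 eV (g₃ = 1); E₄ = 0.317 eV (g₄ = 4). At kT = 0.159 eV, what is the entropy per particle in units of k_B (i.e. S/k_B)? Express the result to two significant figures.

2.0

Eᵢ/kT = 0.2314, 0.6258, 1.396, 1.679, 1.994.
Z = Σ gᵢe^(−Eᵢ/kT) = 1·e^(−0.2314) + 1·e^(−0.6258) + 2·e^(−1.396) + 1·e^(−1.679) + 4·e^(−1.994) = 0.7934 + 0.5348 + 0.4952 + 0.1866 + 0.5446 = 2.555.
⟨E⟩ = Σ EᵢPᵢ = 0.1624 eV.
S/k_B = ln Z + ⟨E⟩/kT = ln(2.555) + 0.1624/0.159 = 0.9381 + 1.021 = 2.0.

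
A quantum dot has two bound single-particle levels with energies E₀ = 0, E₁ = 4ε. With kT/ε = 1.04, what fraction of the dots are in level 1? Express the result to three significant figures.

Eᵢ/kT = 0, 3.8462.
Z = Σ e^(−Eᵢ/kT) = e^(−0) + e^(−3.8462) = 1.0000 + 0.021361 = 1.0214.
P₁ = e^(−E₁/kT) / Z = 0.021361/1.0214 = 0.0209.

0.0209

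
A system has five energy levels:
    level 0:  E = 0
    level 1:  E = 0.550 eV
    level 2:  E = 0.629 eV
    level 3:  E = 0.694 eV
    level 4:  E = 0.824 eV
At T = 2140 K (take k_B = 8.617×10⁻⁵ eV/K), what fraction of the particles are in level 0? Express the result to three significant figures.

k_BT = 8.617×10⁻⁵ × 2140 K = 0.18440 eV.
Eᵢ/kT = 0, 2.9826, 3.4111, 3.7636, 4.4685.
Z = Σ e^(−Eᵢ/kT) = e^(−0) + e^(−2.9826) + e^(−3.4111) + e^(−3.7636) + e^(−4.4685) = 1.0000 + 0.050661 + 0.033005 + 0.023200 + 0.011464 = 1.1183.
P₀ = e^(−E₀/kT) / Z = 1.0000/1.1183 = 0.894.

0.894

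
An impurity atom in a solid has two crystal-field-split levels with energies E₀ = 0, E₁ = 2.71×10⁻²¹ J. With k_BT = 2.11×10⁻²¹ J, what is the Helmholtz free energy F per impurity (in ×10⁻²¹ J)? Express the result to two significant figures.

-0.52 ×10⁻²¹ J

Eᵢ/kT = 0, 1.284.
Z = Σ e^(−Eᵢ/kT) = e^(−0) + e^(−1.284) = 1.000 + 0.2769 = 1.277.
F = −kT ln Z = −2.11 × ln(1.277) = −2.11 × 0.2445 = -0.52 ×10⁻²¹ J.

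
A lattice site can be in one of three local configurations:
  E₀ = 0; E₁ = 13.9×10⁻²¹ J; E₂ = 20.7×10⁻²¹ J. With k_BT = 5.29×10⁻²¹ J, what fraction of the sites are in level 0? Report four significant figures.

0.9156

Eᵢ/kT = 0, 2.62760, 3.91304.
Z = Σ e^(−Eᵢ/kT) = e^(−0) + e^(−2.62760) + e^(−3.91304) = 1.00000 + 0.0722517 + 0.0199797 = 1.09223.
P₀ = e^(−E₀/kT) / Z = 1.00000/1.09223 = 0.9156.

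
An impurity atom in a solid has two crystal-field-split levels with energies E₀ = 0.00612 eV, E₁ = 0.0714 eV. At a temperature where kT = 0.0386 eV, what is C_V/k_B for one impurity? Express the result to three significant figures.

Eᵢ/kT = 0.15855, 1.8497.
Z = Σ e^(−Eᵢ/kT) = e^(−0.15855) + e^(−1.8497) = 0.85338 + 0.15728 = 1.0107.
⟨E⟩ = 0.016278 eV, ⟨E²⟩ = 0.00082494 eV².
C_V/k_B = (⟨E²⟩ − ⟨E⟩²)/(kT)² = (0.00082494 − 0.00026497)/0.0014900 = 0.376.

0.376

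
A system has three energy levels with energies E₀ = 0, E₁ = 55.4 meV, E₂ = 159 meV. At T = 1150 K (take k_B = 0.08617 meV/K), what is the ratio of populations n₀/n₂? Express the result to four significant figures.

k_BT = 0.08617 × 1150 K = 99.0955 meV.
n₀/n₂ = exp[−(E₀−E₂)/kT] = exp(−(-159 meV)/(99.0955 meV)) = exp(1.60451) = 4.975.

4.975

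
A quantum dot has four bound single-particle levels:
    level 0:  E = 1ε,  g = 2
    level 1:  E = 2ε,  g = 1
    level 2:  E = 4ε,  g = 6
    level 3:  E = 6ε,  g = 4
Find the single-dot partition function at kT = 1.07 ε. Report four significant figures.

Z = 1.097

Eᵢ/kT = 0.934579, 1.86916, 3.73832, 5.60748.
Z = Σ gᵢe^(−Eᵢ/kT) = 2·e^(−0.934579) + 1·e^(−1.86916) + 6·e^(−3.73832) + 4·e^(−5.60748) = 0.785502 + 0.154253 + 0.142764 + 0.0146812 = 1.09720.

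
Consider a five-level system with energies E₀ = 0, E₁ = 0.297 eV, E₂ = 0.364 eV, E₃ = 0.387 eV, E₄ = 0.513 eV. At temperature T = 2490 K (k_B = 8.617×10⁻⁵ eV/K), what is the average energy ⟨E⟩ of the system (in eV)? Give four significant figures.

0.1490 eV

k_BT = 8.617×10⁻⁵ × 2490 K = 0.214563 eV.
Eᵢ/kT = 0, 1.38421, 1.69647, 1.80367, 2.39091.
Z = Σ e^(−Eᵢ/kT) = e^(−0) + e^(−1.38421) + e^(−1.69647) + e^(−1.80367) + e^(−2.39091) = 1.00000 + 0.250522 + 0.183330 + 0.164693 + 0.0915463 = 1.69009.
⟨E⟩ = Σ Eᵢ e^(−Eᵢ/kT) / Z = (0·1.00000 + 0.297·0.250522 + 0.364·0.183330 + 0.387·0.164693 + 0.513·0.0915463) / 1.69009 = 0.1490 eV.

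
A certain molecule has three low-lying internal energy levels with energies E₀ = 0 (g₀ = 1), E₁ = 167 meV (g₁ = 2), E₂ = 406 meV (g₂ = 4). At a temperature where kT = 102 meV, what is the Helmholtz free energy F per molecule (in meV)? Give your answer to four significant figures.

-38.86 meV

Eᵢ/kT = 0, 1.63725, 3.98039.
Z = Σ gᵢe^(−Eᵢ/kT) = 1·e^(−0) + 2·e^(−1.63725) + 4·e^(−3.98039) = 1.00000 + 0.389028 + 0.0747134 = 1.46374.
F = −kT ln Z = −102 × ln(1.46374) = −102 × 0.380995 = -38.86 meV.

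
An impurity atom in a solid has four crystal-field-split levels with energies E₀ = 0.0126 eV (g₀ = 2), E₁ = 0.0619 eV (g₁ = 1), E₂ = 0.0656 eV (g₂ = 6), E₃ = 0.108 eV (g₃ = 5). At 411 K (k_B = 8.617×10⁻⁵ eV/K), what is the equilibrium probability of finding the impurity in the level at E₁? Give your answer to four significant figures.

0.06325

k_BT = 8.617×10⁻⁵ × 411 K = 0.0354159 eV.
Eᵢ/kT = 0.355772, 1.74780, 1.85228, 3.04948.
Z = Σ gᵢe^(−Eᵢ/kT) = 2·e^(−0.355772) + 1·e^(−1.74780) + 6·e^(−1.85228) + 5·e^(−3.04948) = 1.40126 + 0.174157 + 0.941274 + 0.236918 = 2.75361.
P₁ = g₁ e^(−E₁/kT) / Z = 0.174157/2.75361 = 0.06325.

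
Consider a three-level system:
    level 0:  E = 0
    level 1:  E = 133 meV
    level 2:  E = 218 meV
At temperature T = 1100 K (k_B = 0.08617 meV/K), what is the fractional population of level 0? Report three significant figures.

0.743

k_BT = 0.08617 × 1100 K = 94.787 meV.
Eᵢ/kT = 0, 1.4031, 2.2999.
Z = Σ e^(−Eᵢ/kT) = e^(−0) + e^(−1.4031) + e^(−2.2999) = 1.0000 + 0.24583 + 0.10027 = 1.3461.
P₀ = e^(−E₀/kT) / Z = 1.0000/1.3461 = 0.743.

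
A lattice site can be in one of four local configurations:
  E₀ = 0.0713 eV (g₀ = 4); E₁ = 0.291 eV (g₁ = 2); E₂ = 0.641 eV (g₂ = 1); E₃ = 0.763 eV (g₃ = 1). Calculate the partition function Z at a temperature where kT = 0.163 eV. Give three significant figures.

Eᵢ/kT = 0.43742, 1.7853, 3.9325, 4.6810.
Z = Σ gᵢe^(−Eᵢ/kT) = 4·e^(−0.43742) + 2·e^(−1.7853) + 1·e^(−3.9325) + 1·e^(−4.6810) = 2.5828 + 0.33549 + 0.019595 + 0.0092697 = 2.9472.

Z = 2.95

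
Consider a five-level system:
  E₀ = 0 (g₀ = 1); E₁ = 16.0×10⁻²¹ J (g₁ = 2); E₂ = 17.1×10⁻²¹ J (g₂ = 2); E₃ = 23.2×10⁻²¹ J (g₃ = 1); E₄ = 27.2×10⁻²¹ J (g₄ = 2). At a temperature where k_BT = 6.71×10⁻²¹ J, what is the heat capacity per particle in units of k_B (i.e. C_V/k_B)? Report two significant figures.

1.5

Eᵢ/kT = 0, 2.385, 2.548, 3.458, 4.054.
Z = Σ gᵢe^(−Eᵢ/kT) = 1·e^(−0) + 2·e^(−2.385) + 2·e^(−2.548) + 1·e^(−3.458) + 2·e^(−4.054) = 1.000 + 0.1842 + 0.1565 + 0.03149 + 0.03471 = 1.407.
⟨E⟩ = 5.187, ⟨E²⟩ = 96.34.
C_V/k_B = (⟨E²⟩ − ⟨E⟩²)/(kT)² = (96.34 − 26.90)/45.02 = 1.5.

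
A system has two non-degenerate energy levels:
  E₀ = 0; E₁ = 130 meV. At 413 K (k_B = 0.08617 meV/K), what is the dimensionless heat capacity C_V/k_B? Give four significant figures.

k_BT = 0.08617 × 413 K = 35.5882 meV.
Eᵢ/kT = 0, 3.65290.
Z = Σ e^(−Eᵢ/kT) = e^(−0) + e^(−3.65290) = 1.00000 + 0.0259159 = 1.02592.
⟨E⟩ = 3.28395 meV, ⟨E²⟩ = 426.913 meV².
C_V/k_B = (⟨E²⟩ − ⟨E⟩²)/(kT)² = (426.913 − 10.7843)/1266.52 = 0.3286.

0.3286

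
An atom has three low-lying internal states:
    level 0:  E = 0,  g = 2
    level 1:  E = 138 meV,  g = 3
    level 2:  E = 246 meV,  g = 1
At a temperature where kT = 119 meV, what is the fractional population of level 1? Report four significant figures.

0.3067

Eᵢ/kT = 0, 1.15966, 2.06723.
Z = Σ gᵢe^(−Eᵢ/kT) = 2·e^(−0) + 3·e^(−1.15966) + 1·e^(−2.06723) = 2.00000 + 0.940778 + 0.126536 = 3.06731.
P₁ = g₁ e^(−E₁/kT) / Z = 0.940778/3.06731 = 0.3067.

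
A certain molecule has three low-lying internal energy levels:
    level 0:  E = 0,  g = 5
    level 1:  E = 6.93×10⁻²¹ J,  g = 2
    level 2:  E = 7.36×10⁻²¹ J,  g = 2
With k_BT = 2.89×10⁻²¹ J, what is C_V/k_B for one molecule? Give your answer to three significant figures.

0.362

Eᵢ/kT = 0, 2.3979, 2.5467.
Z = Σ gᵢe^(−Eᵢ/kT) = 5·e^(−0) + 2·e^(−2.3979) + 2·e^(−2.5467) = 5.0000 + 0.18182 + 0.15668 = 5.3385.
⟨E⟩ = 0.45203, ⟨E²⟩ = 3.2255.
C_V/k_B = (⟨E²⟩ − ⟨E⟩²)/(kT)² = (3.2255 − 0.20433)/8.3521 = 0.362.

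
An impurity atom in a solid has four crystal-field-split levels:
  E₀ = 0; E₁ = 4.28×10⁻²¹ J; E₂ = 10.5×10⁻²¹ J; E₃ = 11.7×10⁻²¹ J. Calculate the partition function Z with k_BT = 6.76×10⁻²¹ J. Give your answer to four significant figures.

Eᵢ/kT = 0, 0.633136, 1.55325, 1.73077.
Z = Σ e^(−Eᵢ/kT) = e^(−0) + e^(−0.633136) + e^(−1.55325) + e^(−1.73077) = 1.00000 + 0.530924 + 0.211559 + 0.177148 = 1.91963.

Z = 1.920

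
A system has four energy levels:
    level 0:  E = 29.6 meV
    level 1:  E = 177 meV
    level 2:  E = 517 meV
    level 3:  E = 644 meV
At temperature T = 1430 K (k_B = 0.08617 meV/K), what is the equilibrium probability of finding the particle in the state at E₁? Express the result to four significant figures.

0.2276

k_BT = 0.08617 × 1430 K = 123.223 meV.
Eᵢ/kT = 0.240215, 1.43642, 4.19565, 5.22630.
Z = Σ e^(−Eᵢ/kT) = e^(−0.240215) + e^(−1.43642) + e^(−4.19565) + e^(−5.22630) = 0.786459 + 0.237777 + 0.0150609 + 0.00537337 = 1.04467.
P₁ = e^(−E₁/kT) / Z = 0.237777/1.04467 = 0.2276.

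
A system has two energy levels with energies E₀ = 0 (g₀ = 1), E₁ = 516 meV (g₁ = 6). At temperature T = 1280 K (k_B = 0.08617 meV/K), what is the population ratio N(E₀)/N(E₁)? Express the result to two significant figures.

18

k_BT = 0.08617 × 1280 K = 110.3 meV.
n₀/n₁ = (g₀/g₁) exp[−(E₀−E₁)/kT] = (1/6) × exp(−(-516 meV)/(110.3 meV)) = (1/6) × exp(4.678) = 18.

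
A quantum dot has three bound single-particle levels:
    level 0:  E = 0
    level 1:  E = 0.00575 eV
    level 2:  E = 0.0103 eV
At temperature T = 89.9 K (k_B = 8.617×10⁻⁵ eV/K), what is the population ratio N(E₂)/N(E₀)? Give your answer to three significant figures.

k_BT = 8.617×10⁻⁵ × 89.9 K = 0.0077467 eV.
n₂/n₀ = exp[−(E₂−E₀)/kT] = exp(−(0.0103 eV)/(0.0077467 eV)) = exp(-1.3296) = 0.265.

0.265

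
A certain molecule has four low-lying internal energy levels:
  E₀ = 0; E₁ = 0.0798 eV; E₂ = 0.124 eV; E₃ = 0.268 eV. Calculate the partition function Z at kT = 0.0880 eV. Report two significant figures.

Z = 1.7

Eᵢ/kT = 0, 0.9068, 1.409, 3.045.
Z = Σ e^(−Eᵢ/kT) = e^(−0) + e^(−0.9068) + e^(−1.409) + e^(−3.045) = 1.000 + 0.4038 + 0.2444 + 0.04760 = 1.696.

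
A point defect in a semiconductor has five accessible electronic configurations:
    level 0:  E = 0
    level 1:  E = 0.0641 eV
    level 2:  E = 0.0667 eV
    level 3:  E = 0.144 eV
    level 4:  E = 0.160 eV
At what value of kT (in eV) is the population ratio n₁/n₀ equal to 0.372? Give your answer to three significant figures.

0.0648 eV

n₁/n₀ = exp[−(E₁−E₀)/kT] = 0.372.
⇒ (E₁−E₀)/kT = ln(1/0.372) = ln(2.6882) = 0.98887.
kT = 0.0641 eV / 0.98887 = 0.0648 eV.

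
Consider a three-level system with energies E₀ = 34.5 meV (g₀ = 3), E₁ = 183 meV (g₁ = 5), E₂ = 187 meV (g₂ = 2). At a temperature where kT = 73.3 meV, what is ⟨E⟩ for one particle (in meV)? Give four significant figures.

69.29 meV

Eᵢ/kT = 0.470668, 2.49659, 2.55116.
Z = Σ gᵢe^(−Eᵢ/kT) = 3·e^(−0.470668) + 5·e^(−2.49659) + 2·e^(−2.55116) = 1.87375 + 0.411827 + 0.155982 = 2.44156.
⟨E⟩ = Σ Eᵢ gᵢe^(−Eᵢ/kT) / Z = (34.5·1.87375 + 183·0.411827 + 187·0.155982) / 2.44156 = 69.29 meV.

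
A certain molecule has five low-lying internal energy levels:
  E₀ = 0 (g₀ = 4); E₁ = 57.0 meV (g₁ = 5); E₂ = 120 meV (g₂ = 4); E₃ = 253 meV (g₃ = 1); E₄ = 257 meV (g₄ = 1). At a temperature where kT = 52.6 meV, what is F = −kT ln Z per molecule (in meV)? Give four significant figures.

-95.25 meV

Eᵢ/kT = 0, 1.08365, 2.28137, 4.80989, 4.88593.
Z = Σ gᵢe^(−Eᵢ/kT) = 4·e^(−0) + 5·e^(−1.08365) + 4·e^(−2.28137) + 1·e^(−4.80989) + 1·e^(−4.88593) = 4.00000 + 1.69179 + 0.408577 + 0.00814876 + 0.00755210 = 6.11607.
F = −kT ln Z = −52.6 × ln(6.11607) = −52.6 × 1.81092 = -95.25 meV.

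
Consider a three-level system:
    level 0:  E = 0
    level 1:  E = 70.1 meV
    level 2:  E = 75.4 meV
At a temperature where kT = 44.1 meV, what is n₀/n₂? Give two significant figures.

n₀/n₂ = exp[−(E₀−E₂)/kT] = exp(−(-75.4 meV)/(44.1 meV)) = exp(1.710) = 5.5.

5.5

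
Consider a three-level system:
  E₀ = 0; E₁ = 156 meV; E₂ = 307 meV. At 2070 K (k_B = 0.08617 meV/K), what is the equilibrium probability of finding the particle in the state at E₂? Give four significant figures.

0.1121

k_BT = 0.08617 × 2070 K = 178.372 meV.
Eᵢ/kT = 0, 0.874577, 1.72112.
Z = Σ e^(−Eᵢ/kT) = e^(−0) + e^(−0.874577) + e^(−1.72112) = 1.00000 + 0.417038 + 0.178866 = 1.59590.
P₂ = e^(−E₂/kT) / Z = 0.178866/1.59590 = 0.1121.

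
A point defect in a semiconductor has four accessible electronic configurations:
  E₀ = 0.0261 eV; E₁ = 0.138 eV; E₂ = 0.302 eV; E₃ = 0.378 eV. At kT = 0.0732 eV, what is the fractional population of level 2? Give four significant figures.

Eᵢ/kT = 0.356557, 1.88525, 4.12568, 5.16393.
Z = Σ e^(−Eᵢ/kT) = e^(−0.356557) + e^(−1.88525) + e^(−4.12568) + e^(−5.16393) = 0.700083 + 0.151791 + 0.0161525 + 0.00571918 = 0.873746.
P₂ = e^(−E₂/kT) / Z = 0.0161525/0.873746 = 0.01849.

0.01849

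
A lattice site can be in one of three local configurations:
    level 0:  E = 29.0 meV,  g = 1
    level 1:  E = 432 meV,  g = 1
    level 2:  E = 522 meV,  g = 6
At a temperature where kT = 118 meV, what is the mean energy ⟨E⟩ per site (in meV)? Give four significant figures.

81.09 meV

Eᵢ/kT = 0.245763, 3.66102, 4.42373.
Z = Σ gᵢe^(−Eᵢ/kT) = 1·e^(−0.245763) + 1·e^(−3.66102) + 6·e^(−4.42373) = 0.782108 + 0.0257063 + 0.0719366 = 0.879751.
⟨E⟩ = Σ Eᵢ gᵢe^(−Eᵢ/kT) / Z = (29.0·0.782108 + 432·0.0257063 + 522·0.0719366) / 0.879751 = 81.09 meV.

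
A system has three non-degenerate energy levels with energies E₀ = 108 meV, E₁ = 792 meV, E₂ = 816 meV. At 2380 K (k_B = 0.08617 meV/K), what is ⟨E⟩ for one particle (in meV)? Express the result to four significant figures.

151.8 meV

k_BT = 0.08617 × 2380 K = 205.085 meV.
Eᵢ/kT = 0.526611, 3.86181, 3.97884.
Z = Σ e^(−Eᵢ/kT) = e^(−0.526611) + e^(−3.86181) + e^(−3.97884) = 0.590603 + 0.0210299 + 0.0187073 = 0.630340.
⟨E⟩ = Σ Eᵢ e^(−Eᵢ/kT) / Z = (108·0.590603 + 792·0.0210299 + 816·0.0187073) / 0.630340 = 151.8 meV.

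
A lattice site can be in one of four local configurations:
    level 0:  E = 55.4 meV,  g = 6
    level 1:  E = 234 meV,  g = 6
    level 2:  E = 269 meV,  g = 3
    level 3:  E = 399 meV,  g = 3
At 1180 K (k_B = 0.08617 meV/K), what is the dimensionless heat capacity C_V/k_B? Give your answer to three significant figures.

0.644

k_BT = 0.08617 × 1180 K = 101.68 meV.
Eᵢ/kT = 0.54485, 2.3013, 2.6456, 3.9241.
Z = Σ gᵢe^(−Eᵢ/kT) = 6·e^(−0.54485) + 6·e^(−2.3013) + 3·e^(−2.6456) + 3·e^(−3.9241) = 3.4796 + 0.60077 + 0.21289 + 0.059280 = 4.3525.
⟨E⟩ = 95.180 meV, ⟨E²⟩ = 15719 meV².
C_V/k_B = (⟨E²⟩ − ⟨E⟩²)/(kT)² = (15719 − 9059.2)/10339 = 0.644.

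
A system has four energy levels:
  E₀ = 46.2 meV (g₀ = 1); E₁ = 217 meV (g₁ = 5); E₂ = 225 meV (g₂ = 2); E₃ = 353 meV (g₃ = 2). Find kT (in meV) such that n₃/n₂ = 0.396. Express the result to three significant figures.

138 meV

n₃/n₂ = (g₃/g₂) exp[−(E₃−E₂)/kT] = 0.396.
⇒ (E₃−E₂)/kT = ln((2/2)/0.396) = ln(2.5253) = 0.92636.
kT = 128 meV / 0.92636 = 138 meV.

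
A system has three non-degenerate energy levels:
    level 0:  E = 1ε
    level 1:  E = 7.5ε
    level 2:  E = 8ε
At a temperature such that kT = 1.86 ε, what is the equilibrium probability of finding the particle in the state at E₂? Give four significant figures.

0.02202

Eᵢ/kT = 0.537634, 4.03226, 4.30108.
Z = Σ e^(−Eᵢ/kT) = e^(−0.537634) + e^(−4.03226) + e^(−4.30108) = 0.584129 + 0.0177342 + 0.0135539 = 0.615417.
P₂ = e^(−E₂/kT) / Z = 0.0135539/0.615417 = 0.02202.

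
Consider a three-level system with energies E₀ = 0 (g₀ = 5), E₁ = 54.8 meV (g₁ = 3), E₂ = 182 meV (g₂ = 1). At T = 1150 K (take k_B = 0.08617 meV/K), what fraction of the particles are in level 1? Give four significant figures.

k_BT = 0.08617 × 1150 K = 99.0955 meV.
Eᵢ/kT = 0, 0.553002, 1.83661.
Z = Σ gᵢe^(−Eᵢ/kT) = 5·e^(−0) + 3·e^(−0.553002) + 1·e^(−1.83661) = 5.00000 + 1.72566 + 0.159357 = 6.88502.
P₁ = g₁ e^(−E₁/kT) / Z = 1.72566/6.88502 = 0.2506.

0.2506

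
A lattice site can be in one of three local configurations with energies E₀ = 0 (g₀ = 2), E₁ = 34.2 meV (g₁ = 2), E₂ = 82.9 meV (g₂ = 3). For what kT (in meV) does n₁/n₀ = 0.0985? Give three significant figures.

n₁/n₀ = (g₁/g₀) exp[−(E₁−E₀)/kT] = 0.0985.
⇒ (E₁−E₀)/kT = ln((2/2)/0.0985) = ln(10.152) = 2.3177.
kT = 34.2 meV / 2.3177 = 14.8 meV.

14.8 meV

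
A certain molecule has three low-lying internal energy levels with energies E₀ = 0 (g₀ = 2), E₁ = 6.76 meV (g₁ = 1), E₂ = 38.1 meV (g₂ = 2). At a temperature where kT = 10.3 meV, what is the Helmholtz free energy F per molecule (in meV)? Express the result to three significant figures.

Eᵢ/kT = 0, 0.65631, 3.6990.
Z = Σ gᵢe^(−Eᵢ/kT) = 2·e^(−0) + 1·e^(−0.65631) + 2·e^(−3.6990) = 2.0000 + 0.51876 + 0.049497 = 2.5683.
F = −kT ln Z = −10.3 × ln(2.5683) = −10.3 × 0.94324 = -9.72 meV.

-9.72 meV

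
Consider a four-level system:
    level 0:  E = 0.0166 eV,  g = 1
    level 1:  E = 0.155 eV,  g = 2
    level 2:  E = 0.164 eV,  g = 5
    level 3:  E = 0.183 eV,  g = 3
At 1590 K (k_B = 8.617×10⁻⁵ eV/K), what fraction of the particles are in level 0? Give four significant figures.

0.2313

k_BT = 8.617×10⁻⁵ × 1590 K = 0.137010 eV.
Eᵢ/kT = 0.121159, 1.13130, 1.19699, 1.33567.
Z = Σ gᵢe^(−Eᵢ/kT) = 1·e^(−0.121159) + 2·e^(−1.13130) + 5·e^(−1.19699) + 3·e^(−1.33567) = 0.885893 + 0.645227 + 1.51051 + 0.788946 = 3.83058.
P₀ = g₀ e^(−E₀/kT) / Z = 0.885893/3.83058 = 0.2313.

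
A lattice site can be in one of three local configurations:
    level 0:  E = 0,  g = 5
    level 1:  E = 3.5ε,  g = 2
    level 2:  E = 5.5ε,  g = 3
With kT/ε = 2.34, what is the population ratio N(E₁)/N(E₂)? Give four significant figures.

1.567

n₁/n₂ = (g₁/g₂) exp[−(E₁−E₂)/kT] = (2/3) × exp(−(-2.0ε)/(2.34ε)) = (2/3) × exp(0.854701) = 1.567.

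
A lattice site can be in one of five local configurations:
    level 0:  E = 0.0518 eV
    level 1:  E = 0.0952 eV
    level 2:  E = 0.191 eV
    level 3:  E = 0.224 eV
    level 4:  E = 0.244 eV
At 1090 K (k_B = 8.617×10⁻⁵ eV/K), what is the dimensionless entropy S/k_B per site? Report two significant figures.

1.3

k_BT = 8.617×10⁻⁵ × 1090 K = 0.09393 eV.
Eᵢ/kT = 0.5515, 1.014, 2.033, 2.385, 2.598.
Z = Σ e^(−Eᵢ/kT) = e^(−0.5515) + e^(−1.014) + e^(−2.033) + e^(−2.385) + e^(−2.598) = 0.5761 + 0.3628 + 0.1309 + 0.09209 + 0.07442 = 1.236.
⟨E⟩ = Σ EᵢPᵢ = 0.1037 eV.
S/k_B = ln Z + ⟨E⟩/kT = ln(1.236) + 0.1037/0.09393 = 0.2119 + 1.104 = 1.3.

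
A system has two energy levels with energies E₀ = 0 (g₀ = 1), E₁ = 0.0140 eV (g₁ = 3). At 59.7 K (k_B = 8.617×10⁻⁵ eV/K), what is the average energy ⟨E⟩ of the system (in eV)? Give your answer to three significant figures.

k_BT = 8.617×10⁻⁵ × 59.7 K = 0.0051443 eV.
Eᵢ/kT = 0, 2.7215.
Z = Σ gᵢe^(−Eᵢ/kT) = 1·e^(−0) + 3·e^(−2.7215) = 1.0000 + 0.19733 = 1.1973.
⟨E⟩ = Σ Eᵢ gᵢe^(−Eᵢ/kT) / Z = (0·1.0000 + 0.0140·0.19733) / 1.1973 = 0.00231 eV.

0.00231 eV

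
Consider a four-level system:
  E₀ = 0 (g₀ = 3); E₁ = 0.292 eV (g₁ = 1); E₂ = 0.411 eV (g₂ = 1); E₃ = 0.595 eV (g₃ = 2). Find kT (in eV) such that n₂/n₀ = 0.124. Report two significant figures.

n₂/n₀ = (g₂/g₀) exp[−(E₂−E₀)/kT] = 0.124.
⇒ (E₂−E₀)/kT = ln((1/3)/0.124) = ln(2.688) = 0.9888.
kT = 0.411 eV / 0.9888 = 0.42 eV.

0.42 eV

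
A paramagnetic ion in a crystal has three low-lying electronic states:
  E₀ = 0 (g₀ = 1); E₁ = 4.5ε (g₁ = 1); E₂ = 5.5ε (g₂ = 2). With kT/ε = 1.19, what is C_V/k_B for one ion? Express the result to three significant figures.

0.687

Eᵢ/kT = 0, 3.7815, 4.6218.
Z = Σ gᵢe^(−Eᵢ/kT) = 1·e^(−0) + 1·e^(−3.7815) + 2·e^(−4.6218) = 1.0000 + 0.022788 + 0.019670 = 1.0425.
⟨E⟩ = 0.20214 ε, ⟨E²⟩ = 1.0134 ε².
C_V/k_B = (⟨E²⟩ − ⟨E⟩²)/(kT)² = (1.0134 − 0.040861)/1.4161 = 0.687.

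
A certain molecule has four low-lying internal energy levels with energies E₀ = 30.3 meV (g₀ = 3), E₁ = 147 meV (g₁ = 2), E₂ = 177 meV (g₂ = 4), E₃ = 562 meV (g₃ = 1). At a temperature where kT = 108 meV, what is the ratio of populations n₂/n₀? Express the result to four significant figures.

0.3428

n₂/n₀ = (g₂/g₀) exp[−(E₂−E₀)/kT] = (4/3) × exp(−(146.7 meV)/(108 meV)) = (4/3) × exp(-1.35833) = 0.3428.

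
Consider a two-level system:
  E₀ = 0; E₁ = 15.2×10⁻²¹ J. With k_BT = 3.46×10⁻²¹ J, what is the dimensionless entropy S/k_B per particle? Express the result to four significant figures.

Eᵢ/kT = 0, 4.39306.
Z = Σ e^(−Eᵢ/kT) = e^(−0) + e^(−4.39306) = 1.00000 + 0.0123628 = 1.01236.
⟨E⟩ = Σ EᵢPᵢ = 0.185620 ×10⁻²¹ J.
S/k_B = ln Z + ⟨E⟩/kT = ln(1.01236) + 0.185620/3.46 = 0.0122842 + 0.0536474 = 0.06593.

0.06593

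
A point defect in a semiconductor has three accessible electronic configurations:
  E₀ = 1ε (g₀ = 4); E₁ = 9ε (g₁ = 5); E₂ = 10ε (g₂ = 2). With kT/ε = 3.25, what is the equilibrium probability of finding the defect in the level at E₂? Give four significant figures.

Eᵢ/kT = 0.307692, 2.76923, 3.07692.
Z = Σ gᵢe^(−Eᵢ/kT) = 4·e^(−0.307692) + 5·e^(−2.76923) + 2·e^(−3.07692) = 2.94057 + 0.313551 + 0.0922021 = 3.34632.
P₂ = g₂ e^(−E₂/kT) / Z = 0.0922021/3.34632 = 0.02755.

0.02755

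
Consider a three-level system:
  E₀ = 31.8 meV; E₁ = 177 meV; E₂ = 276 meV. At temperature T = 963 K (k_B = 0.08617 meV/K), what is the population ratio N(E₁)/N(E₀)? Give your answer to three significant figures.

k_BT = 0.08617 × 963 K = 82.982 meV.
n₁/n₀ = exp[−(E₁−E₀)/kT] = exp(−(145.2 meV)/(82.982 meV)) = exp(-1.7498) = 0.174.

0.174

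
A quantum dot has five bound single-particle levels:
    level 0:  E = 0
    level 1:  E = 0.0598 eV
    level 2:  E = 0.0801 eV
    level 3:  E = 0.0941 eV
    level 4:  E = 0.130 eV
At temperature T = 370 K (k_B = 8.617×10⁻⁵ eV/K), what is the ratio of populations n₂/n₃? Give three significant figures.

1.55

k_BT = 8.617×10⁻⁵ × 370 K = 0.031883 eV.
n₂/n₃ = exp[−(E₂−E₃)/kT] = exp(−(-0.0140 eV)/(0.031883 eV)) = exp(0.43911) = 1.55.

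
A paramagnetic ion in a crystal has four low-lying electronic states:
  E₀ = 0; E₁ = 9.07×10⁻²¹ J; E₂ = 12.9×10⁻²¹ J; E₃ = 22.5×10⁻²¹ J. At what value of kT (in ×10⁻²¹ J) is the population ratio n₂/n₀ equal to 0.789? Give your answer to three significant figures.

n₂/n₀ = exp[−(E₂−E₀)/kT] = 0.789.
⇒ (E₂−E₀)/kT = ln(1/0.789) = ln(1.2674) = 0.23697.
kT = 12.9 ×10⁻²¹ J / 0.23697 = 54.4 ×10⁻²¹ J.

54.4 ×10⁻²¹ J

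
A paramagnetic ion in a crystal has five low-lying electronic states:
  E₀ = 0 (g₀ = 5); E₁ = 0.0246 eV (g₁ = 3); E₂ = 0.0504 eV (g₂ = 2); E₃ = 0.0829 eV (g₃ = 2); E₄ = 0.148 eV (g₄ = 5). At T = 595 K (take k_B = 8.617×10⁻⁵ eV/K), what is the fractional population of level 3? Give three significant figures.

0.0479

k_BT = 8.617×10⁻⁵ × 595 K = 0.051271 eV.
Eᵢ/kT = 0, 0.47980, 0.98301, 1.6169, 2.8866.
Z = Σ gᵢe^(−Eᵢ/kT) = 5·e^(−0) + 3·e^(−0.47980) + 2·e^(−0.98301) + 2·e^(−1.6169) + 5·e^(−2.8866) = 5.0000 + 1.8567 + 0.74837 + 0.39703 + 0.27883 = 8.2809.
P₃ = g₃ e^(−E₃/kT) / Z = 0.39703/8.2809 = 0.0479.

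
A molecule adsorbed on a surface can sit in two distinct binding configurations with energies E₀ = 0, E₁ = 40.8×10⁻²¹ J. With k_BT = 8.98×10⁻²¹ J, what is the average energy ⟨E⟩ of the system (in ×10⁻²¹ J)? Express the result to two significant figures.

0.43 ×10⁻²¹ J

Eᵢ/kT = 0, 4.543.
Z = Σ e^(−Eᵢ/kT) = e^(−0) + e^(−4.543) = 1.000 + 0.01064 = 1.011.
⟨E⟩ = Σ Eᵢ e^(−Eᵢ/kT) / Z = (0·1.000 + 40.8·0.01064) / 1.011 = 0.43 ×10⁻²¹ J.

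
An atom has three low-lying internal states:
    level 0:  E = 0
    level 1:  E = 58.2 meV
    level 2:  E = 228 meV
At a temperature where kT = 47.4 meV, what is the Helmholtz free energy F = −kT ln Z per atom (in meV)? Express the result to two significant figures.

Eᵢ/kT = 0, 1.228, 4.810.
Z = Σ e^(−Eᵢ/kT) = e^(−0) + e^(−1.228) + e^(−4.810) = 1.000 + 0.2929 + 0.008148 = 1.301.
F = −kT ln Z = −47.4 × ln(1.301) = −47.4 × 0.2631 = -12 meV.

-12 meV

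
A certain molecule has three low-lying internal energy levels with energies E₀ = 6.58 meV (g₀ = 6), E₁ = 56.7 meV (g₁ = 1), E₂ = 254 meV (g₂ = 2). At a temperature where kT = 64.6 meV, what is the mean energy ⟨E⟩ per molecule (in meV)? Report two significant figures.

Eᵢ/kT = 0.1019, 0.8777, 3.932.
Z = Σ gᵢe^(−Eᵢ/kT) = 6·e^(−0.1019) + 1·e^(−0.8777) + 2·e^(−3.932) = 5.419 + 0.4157 + 0.03921 = 5.874.
⟨E⟩ = Σ Eᵢ gᵢe^(−Eᵢ/kT) / Z = (6.58·5.419 + 56.7·0.4157 + 254·0.03921) / 5.874 = 12 meV.

12 meV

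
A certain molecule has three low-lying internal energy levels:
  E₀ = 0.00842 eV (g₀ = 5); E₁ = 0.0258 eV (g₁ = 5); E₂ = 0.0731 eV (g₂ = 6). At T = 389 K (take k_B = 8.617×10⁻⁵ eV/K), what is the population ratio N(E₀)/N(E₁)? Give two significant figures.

1.7

k_BT = 8.617×10⁻⁵ × 389 K = 0.03352 eV.
n₀/n₁ = (g₀/g₁) exp[−(E₀−E₁)/kT] = (5/5) × exp(−(-0.01738 eV)/(0.03352 eV)) = (5/5) × exp(0.5185) = 1.7.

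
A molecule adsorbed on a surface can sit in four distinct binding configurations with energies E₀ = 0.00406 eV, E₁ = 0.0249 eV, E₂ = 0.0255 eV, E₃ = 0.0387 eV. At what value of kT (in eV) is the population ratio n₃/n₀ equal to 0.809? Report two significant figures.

n₃/n₀ = exp[−(E₃−E₀)/kT] = 0.809.
⇒ (E₃−E₀)/kT = ln(1/0.809) = ln(1.236) = 0.2119.
kT = 0.03464 eV / 0.2119 = 0.16 eV.

0.16 eV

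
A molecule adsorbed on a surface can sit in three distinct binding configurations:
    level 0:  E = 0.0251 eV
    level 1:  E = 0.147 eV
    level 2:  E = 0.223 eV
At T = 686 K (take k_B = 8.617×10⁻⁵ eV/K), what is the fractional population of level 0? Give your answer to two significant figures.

k_BT = 8.617×10⁻⁵ × 686 K = 0.05911 eV.
Eᵢ/kT = 0.4246, 2.487, 3.773.
Z = Σ e^(−Eᵢ/kT) = e^(−0.4246) + e^(−2.487) + e^(−3.773) = 0.6540 + 0.08316 + 0.02298 = 0.7601.
P₀ = e^(−E₀/kT) / Z = 0.6540/0.7601 = 0.86.

0.86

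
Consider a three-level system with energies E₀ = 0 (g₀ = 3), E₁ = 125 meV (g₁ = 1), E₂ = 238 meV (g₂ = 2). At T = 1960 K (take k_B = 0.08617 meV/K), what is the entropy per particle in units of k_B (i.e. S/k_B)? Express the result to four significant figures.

k_BT = 0.08617 × 1960 K = 168.893 meV.
Eᵢ/kT = 0, 0.740114, 1.40918.
Z = Σ gᵢe^(−Eᵢ/kT) = 3·e^(−0) + 1·e^(−0.740114) + 2·e^(−1.40918) = 3.00000 + 0.477060 + 0.488687 = 3.96575.
⟨E⟩ = Σ EᵢPᵢ = 44.3649 meV.
S/k_B = ln Z + ⟨E⟩/kT = ln(3.96575) + 44.3649/168.893 = 1.37769 + 0.262681 = 1.640.

1.640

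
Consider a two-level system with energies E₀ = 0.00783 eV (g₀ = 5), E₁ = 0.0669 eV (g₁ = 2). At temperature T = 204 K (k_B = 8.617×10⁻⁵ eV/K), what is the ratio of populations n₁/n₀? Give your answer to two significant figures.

k_BT = 8.617×10⁻⁵ × 204 K = 0.01758 eV.
n₁/n₀ = (g₁/g₀) exp[−(E₁−E₀)/kT] = (2/5) × exp(−(0.05907 eV)/(0.01758 eV)) = (2/5) × exp(-3.360) = 0.014.

0.014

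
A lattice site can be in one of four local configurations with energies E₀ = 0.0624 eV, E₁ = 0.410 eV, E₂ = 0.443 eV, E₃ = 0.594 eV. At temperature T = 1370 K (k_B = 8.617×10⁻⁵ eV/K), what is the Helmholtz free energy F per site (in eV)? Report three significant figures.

k_BT = 8.617×10⁻⁵ × 1370 K = 0.11805 eV.
Eᵢ/kT = 0.52859, 3.4731, 3.7526, 5.0318.
Z = Σ e^(−Eᵢ/kT) = e^(−0.52859) + e^(−3.4731) + e^(−3.7526) + e^(−5.0318) = 0.58944 + 0.031021 + 0.023457 + 0.0065271 = 0.65045.
F = −kT ln Z = −0.11805 × ln(0.65045) = −0.11805 × -0.43009 = 0.0508 eV.

0.0508 eV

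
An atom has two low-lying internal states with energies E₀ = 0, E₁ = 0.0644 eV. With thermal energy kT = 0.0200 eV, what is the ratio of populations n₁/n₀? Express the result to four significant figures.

0.03996

n₁/n₀ = exp[−(E₁−E₀)/kT] = exp(−(0.0644 eV)/(0.0200 eV)) = exp(-3.22000) = 0.03996.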